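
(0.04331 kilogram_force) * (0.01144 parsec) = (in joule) 1 kilogram_force = 9.80665 N, so 0.04331 kilogram_force = 0.04331 * 9.80665 = 0.42472601 N. 1 parsec = 3.0856776e+16 m, so 0.01144 parsec = 0.01144 * 3.0856776e+16 = 3.5300152e+14 m. Combine: 0.42472601 N * 3.5300152e+14 m = 1.4992893e+14 J. 1.4992893e+14 J = 1.4992893e+14 joule ≈ 1.499e+14 joule (4 s.f.). Final answer: 1.499e+14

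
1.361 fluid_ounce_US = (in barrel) 0.0002532. Check: 1 fluid_ounce_US = 2.957353e-05 m^3, so 1.361 fluid_ounce_US = 1.361 * 2.957353e-05 = 4.0249574e-05 m^3. 1 barrel = 0.15898729 m^3, so 4.0249574e-05 m^3 = 4.0249574e-05 / 0.15898729 = 0.0002531622 barrel ≈ 0.0002532 barrel (4 s.f.).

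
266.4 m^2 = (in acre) 1 acre = 4046.8564 m^2, so 266.4 m^2 = 266.4 / 4046.8564 = 0.065828874 acre ≈ 0.06583 acre (4 s.f.). Final answer: 0.06583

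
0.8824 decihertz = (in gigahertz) 1 decihertz = 0.1 Hz, so 0.8824 decihertz = 0.8824 * 0.1 = 0.08824 Hz. 1 gigahertz = 1e+09 Hz, so 0.08824 Hz = 0.08824 / 1e+09 = 8.824e-11 gigahertz. Final answer: 8.824e-11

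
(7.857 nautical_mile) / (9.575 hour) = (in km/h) 1 nautical_mile = 1852 m, so 7.857 nautical_mile = 7.857 * 1852 = 14551.164 m. 1 hour = 3600 s, so 9.575 hour = 9.575 * 3600 = 34470 s. Combine: 14551.164 m / 34470 s = 0.42213995 m/s. 1 km/h = 0.27777778 m/s, so 0.42213995 m/s = 0.42213995 / 0.27777778 = 1.5197038 km/h ≈ 1.52 km/h (4 s.f.). Final answer: 1.52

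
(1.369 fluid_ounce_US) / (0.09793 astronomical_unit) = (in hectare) 1 fluid_ounce_US = 2.957353e-05 m^3, so 1.369 fluid_ounce_US = 1.369 * 2.957353e-05 = 4.0486162e-05 m^3. 1 astronomical_unit = 1.4959787e+11 m, so 0.09793 astronomical_unit = 0.09793 * 1.4959787e+11 = 1.4650119e+10 m. Combine: 4.0486162e-05 m^3 / 1.4650119e+10 m = 2.763538e-15 m^2. 1 hectare = 10000 m^2, so 2.763538e-15 m^2 = 2.763538e-15 / 10000 = 2.763538e-19 hectare ≈ 2.764e-19 hectare (4 s.f.). Final answer: 2.764e-19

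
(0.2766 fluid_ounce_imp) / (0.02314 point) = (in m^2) 0.9627. Check: 1 fluid_ounce_imp = 2.8413063e-05 m^3, so 0.2766 fluid_ounce_imp = 0.2766 * 2.8413063e-05 = 7.8590531e-06 m^3. 1 point = 0.00035277778 m, so 0.02314 point = 0.02314 * 0.00035277778 = 8.1632778e-06 m. Combine: 7.8590531e-06 m^3 / 8.1632778e-06 m = 0.96273253 m^2. Result: 0.96273253 m^2 ≈ 0.9627 m^2 (4 s.f.).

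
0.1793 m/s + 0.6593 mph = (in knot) 0.1793 m/s is already in m/s. 1 mph = 0.44704 m/s, so 0.6593 mph = 0.6593 * 0.44704 = 0.29473347 m/s. Sum: 0.1793 + 0.29473347 = 0.47403347 m/s. 1 knot = 0.51444444 m/s, so 0.47403347 m/s = 0.47403347 / 0.51444444 = 0.92144735 knot ≈ 0.9214 knot (4 s.f.). Final answer: 0.9214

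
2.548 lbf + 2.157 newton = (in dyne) 1.349e+06. Check: 1 lbf = 4.4482216 N, so 2.548 lbf = 2.548 * 4.4482216 = 11.334069 N. 2.157 newton = 2.157 N. Sum: 11.334069 + 2.157 = 13.491069 N. 1 dyne = 1e-05 N, so 13.491069 N = 13.491069 / 1e-05 = 1349106.9 dyne ≈ 1.349e+06 dyne (4 s.f.).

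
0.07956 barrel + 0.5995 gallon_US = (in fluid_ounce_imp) 525.1. Check: 1 barrel = 0.15898729 m^3, so 0.07956 barrel = 0.07956 * 0.15898729 = 0.012649029 m^3. 1 gallon_US = 0.0037854118 m^3, so 0.5995 gallon_US = 0.5995 * 0.0037854118 = 0.0022693544 m^3. Sum: 0.012649029 + 0.0022693544 = 0.014918384 m^3. 1 fluid_ounce_imp = 2.8413063e-05 m^3, so 0.014918384 m^3 = 0.014918384 / 2.8413063e-05 = 525.0537 fluid_ounce_imp ≈ 525.1 fluid_ounce_imp (4 s.f.).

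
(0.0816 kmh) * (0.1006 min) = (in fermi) 1.368e+14. Check: 1 kmh = 0.27777778 m/s, so 0.0816 kmh = 0.0816 * 0.27777778 = 0.022666667 m/s. 1 min = 60 s, so 0.1006 min = 0.1006 * 60 = 6.036 s. Combine: 0.022666667 m/s * 6.036 s = 0.136816 m. 1 fermi = 1e-15 m, so 0.136816 m = 0.136816 / 1e-15 = 1.36816e+14 fermi ≈ 1.368e+14 fermi (4 s.f.).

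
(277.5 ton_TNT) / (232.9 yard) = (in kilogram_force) 5.559e+08. Check: 1 ton_TNT = 4.184e+09 J, so 277.5 ton_TNT = 277.5 * 4.184e+09 = 1.16106e+12 J. 1 yard = 0.9144 m, so 232.9 yard = 232.9 * 0.9144 = 212.96376 m. Combine: 1.16106e+12 J / 212.96376 m = 5.4519135e+09 N. 1 kilogram_force = 9.80665 N, so 5.4519135e+09 N = 5.4519135e+09 / 9.80665 = 5.5594046e+08 kilogram_force ≈ 5.559e+08 kilogram_force (4 s.f.).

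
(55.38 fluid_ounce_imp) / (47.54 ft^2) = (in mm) 0.3563. Check: 1 fluid_ounce_imp = 2.8413063e-05 m^3, so 55.38 fluid_ounce_imp = 55.38 * 2.8413063e-05 = 0.0015735154 m^3. 1 ft^2 = 0.09290304 m^2, so 47.54 ft^2 = 47.54 * 0.09290304 = 4.4166105 m^2. Combine: 0.0015735154 m^3 / 4.4166105 m^2 = 0.00035627217 m. 1 mm = 0.001 m, so 0.00035627217 m = 0.00035627217 / 0.001 = 0.35627217 mm ≈ 0.3563 mm (4 s.f.).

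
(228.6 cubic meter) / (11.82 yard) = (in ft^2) 228.6 cubic meter = 228.6 m^3. 1 yard = 0.9144 m, so 11.82 yard = 11.82 * 0.9144 = 10.808208 m. Combine: 228.6 m^3 / 10.808208 m = 21.150592 m^2. 1 ft^2 = 0.09290304 m^2, so 21.150592 m^2 = 21.150592 / 0.09290304 = 227.66308 ft^2 ≈ 227.7 ft^2 (4 s.f.). Final answer: 227.7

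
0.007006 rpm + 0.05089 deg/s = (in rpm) 0.01549. Check: 1 rpm = 0.10471976 rad/s, so 0.007006 rpm = 0.007006 * 0.10471976 = 0.0007336666 rad/s. 1 deg/s = 0.017453293 rad/s, so 0.05089 deg/s = 0.05089 * 0.017453293 = 0.00088819806 rad/s. Sum: 0.0007336666 + 0.00088819806 = 0.0016218647 rad/s. 1 rpm = 0.10471976 rad/s, so 0.0016218647 rad/s = 0.0016218647 / 0.10471976 = 0.015487667 rpm ≈ 0.01549 rpm (4 s.f.).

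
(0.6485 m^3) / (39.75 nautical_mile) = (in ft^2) 0.6485 m^3 is already in m^3. 1 nautical_mile = 1852 m, so 39.75 nautical_mile = 39.75 * 1852 = 73617 m. Combine: 0.6485 m^3 / 73617 m = 8.8091066e-06 m^2. 1 ft^2 = 0.09290304 m^2, so 8.8091066e-06 m^2 = 8.8091066e-06 / 0.09290304 = 9.4820434e-05 ft^2 ≈ 9.482e-05 ft^2 (4 s.f.). Final answer: 9.482e-05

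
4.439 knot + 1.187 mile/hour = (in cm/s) 281.4. Check: 1 knot = 0.51444444 m/s, so 4.439 knot = 4.439 * 0.51444444 = 2.2836189 m/s. 1 mile/hour = 0.44704 m/s, so 1.187 mile/hour = 1.187 * 0.44704 = 0.53063648 m/s. Sum: 2.2836189 + 0.53063648 = 2.8142554 m/s. 1 cm/s = 0.01 m/s, so 2.8142554 m/s = 2.8142554 / 0.01 = 281.42554 cm/s ≈ 281.4 cm/s (4 s.f.).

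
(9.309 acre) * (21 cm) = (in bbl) 1 acre = 4046.8564 m^2, so 9.309 acre = 9.309 * 4046.8564 = 37672.186 m^2. 1 cm = 0.01 m, so 21 cm = 21 * 0.01 = 0.21 m. Combine: 37672.186 m^2 * 0.21 m = 7911.1592 m^3. 1 bbl = 0.15898729 m^3, so 7911.1592 m^3 = 7911.1592 / 0.15898729 = 49759.694 bbl ≈ 4.976e+04 bbl (4 s.f.). Final answer: 4.976e+04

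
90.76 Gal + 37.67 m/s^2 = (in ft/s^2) 126.6. Check: 1 Gal = 0.01 m/s^2, so 90.76 Gal = 90.76 * 0.01 = 0.9076 m/s^2. 37.67 m/s^2 is already in m/s^2. Sum: 0.9076 + 37.67 = 38.5776 m/s^2. 1 ft/s^2 = 0.3048 m/s^2, so 38.5776 m/s^2 = 38.5776 / 0.3048 = 126.56693 ft/s^2 ≈ 126.6 ft/s^2 (4 s.f.).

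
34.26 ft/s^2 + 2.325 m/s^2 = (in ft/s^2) 1 ft/s^2 = 0.3048 m/s^2, so 34.26 ft/s^2 = 34.26 * 0.3048 = 10.442448 m/s^2. 2.325 m/s^2 is already in m/s^2. Sum: 10.442448 + 2.325 = 12.767448 m/s^2. 1 ft/s^2 = 0.3048 m/s^2, so 12.767448 m/s^2 = 12.767448 / 0.3048 = 41.887953 ft/s^2 ≈ 41.89 ft/s^2 (4 s.f.). Final answer: 41.89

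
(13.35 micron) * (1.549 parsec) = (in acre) 1.577e+08. Check: 1 micron = 1e-06 m, so 13.35 micron = 13.35 * 1e-06 = 1.335e-05 m. 1 parsec = 3.0856776e+16 m, so 1.549 parsec = 1.549 * 3.0856776e+16 = 4.7797146e+16 m. Combine: 1.335e-05 m * 4.7797146e+16 m = 6.380919e+11 m^2. 1 acre = 4046.8564 m^2, so 6.380919e+11 m^2 = 6.380919e+11 / 4046.8564 = 1.5767594e+08 acre ≈ 1.577e+08 acre (4 s.f.).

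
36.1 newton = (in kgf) 36.1 newton = 36.1 N. 1 kgf = 9.80665 N, so 36.1 N = 36.1 / 9.80665 = 3.6811755 kgf ≈ 3.681 kgf (4 s.f.). Final answer: 3.681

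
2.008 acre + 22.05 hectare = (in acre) 56.49. Check: 1 acre = 4046.8564 m^2, so 2.008 acre = 2.008 * 4046.8564 = 8126.0877 m^2. 1 hectare = 10000 m^2, so 22.05 hectare = 22.05 * 10000 = 220500 m^2. Sum: 8126.0877 + 220500 = 228626.09 m^2. 1 acre = 4046.8564 m^2, so 228626.09 m^2 = 228626.09 / 4046.8564 = 56.494737 acre ≈ 56.49 acre (4 s.f.).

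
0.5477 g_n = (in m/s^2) 5.371. Check: 1 g_n = 9.80665 m/s^2, so 0.5477 g_n = 0.5477 * 9.80665 = 5.3711022 m/s^2. Result: 5.3711022 m/s^2 ≈ 5.371 m/s^2 (4 s.f.).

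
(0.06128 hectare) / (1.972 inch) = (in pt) 3.468e+07. Check: 1 hectare = 10000 m^2, so 0.06128 hectare = 0.06128 * 10000 = 612.8 m^2. 1 inch = 0.0254 m, so 1.972 inch = 1.972 * 0.0254 = 0.0500888 m. Combine: 612.8 m^2 / 0.0500888 m = 12234.272 m. 1 pt = 0.00035277778 m, so 12234.272 m = 12234.272 / 0.00035277778 = 34679826 pt ≈ 3.468e+07 pt (4 s.f.).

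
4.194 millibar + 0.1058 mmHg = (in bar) 1 millibar = 100 Pa, so 4.194 millibar = 4.194 * 100 = 419.4 Pa. 1 mmHg = 133.32237 Pa, so 0.1058 mmHg = 0.1058 * 133.32237 = 14.105507 Pa. Sum: 419.4 + 14.105507 = 433.50551 Pa. 1 bar = 100000 Pa, so 433.50551 Pa = 433.50551 / 100000 = 0.0043350551 bar ≈ 0.004335 bar (4 s.f.). Final answer: 0.004335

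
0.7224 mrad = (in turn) 1 mrad = 0.001 rad, so 0.7224 mrad = 0.7224 * 0.001 = 0.0007224 rad. 1 turn = 6.2831853 rad, so 0.0007224 rad = 0.0007224 / 6.2831853 = 0.00011497353 turn ≈ 0.000115 turn (4 s.f.). Final answer: 0.000115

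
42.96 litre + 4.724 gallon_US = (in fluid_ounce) 2057. Check: 1 litre = 0.001 m^3, so 42.96 litre = 42.96 * 0.001 = 0.04296 m^3. 1 gallon_US = 0.0037854118 m^3, so 4.724 gallon_US = 4.724 * 0.0037854118 = 0.017882285 m^3. Sum: 0.04296 + 0.017882285 = 0.060842285 m^3. 1 fluid_ounce = 2.957353e-05 m^3, so 0.060842285 m^3 = 0.060842285 / 2.957353e-05 = 2057.3224 fluid_ounce ≈ 2057 fluid_ounce (4 s.f.).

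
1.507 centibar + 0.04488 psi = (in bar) 0.01816. Check: 1 centibar = 1000 Pa, so 1.507 centibar = 1.507 * 1000 = 1507 Pa. 1 psi = 6894.7573 Pa, so 0.04488 psi = 0.04488 * 6894.7573 = 309.43671 Pa. Sum: 1507 + 309.43671 = 1816.4367 Pa. 1 bar = 100000 Pa, so 1816.4367 Pa = 1816.4367 / 100000 = 0.018164367 bar ≈ 0.01816 bar (4 s.f.).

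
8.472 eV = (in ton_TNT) 1 eV = 1.6021766e-19 J, so 8.472 eV = 8.472 * 1.6021766e-19 = 1.357364e-18 J. 1 ton_TNT = 4.184e+09 J, so 1.357364e-18 J = 1.357364e-18 / 4.184e+09 = 3.2441779e-28 ton_TNT ≈ 3.244e-28 ton_TNT (4 s.f.). Final answer: 3.244e-28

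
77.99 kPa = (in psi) 1 kPa = 1000 Pa, so 77.99 kPa = 77.99 * 1000 = 77990 Pa. 1 psi = 6894.7573 Pa, so 77990 Pa = 77990 / 6894.7573 = 11.311493 psi ≈ 11.31 psi (4 s.f.). Final answer: 11.31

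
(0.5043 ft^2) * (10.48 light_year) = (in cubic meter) 4.645e+15. Check: 1 ft^2 = 0.09290304 m^2, so 0.5043 ft^2 = 0.5043 * 0.09290304 = 0.046851003 m^2. 1 light_year = 9.4607305e+15 m, so 10.48 light_year = 10.48 * 9.4607305e+15 = 9.9148455e+16 m. Combine: 0.046851003 m^2 * 9.9148455e+16 m = 4.6452046e+15 m^3. 4.6452046e+15 m^3 = 4.6452046e+15 cubic meter ≈ 4.645e+15 cubic meter (4 s.f.).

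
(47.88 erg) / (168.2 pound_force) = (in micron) 1 erg = 1e-07 J, so 47.88 erg = 47.88 * 1e-07 = 4.788e-06 J. 1 pound_force = 4.4482216 N, so 168.2 pound_force = 168.2 * 4.4482216 = 748.19088 N. Combine: 4.788e-06 J / 748.19088 N = 6.3994365e-09 m. 1 micron = 1e-06 m, so 6.3994365e-09 m = 6.3994365e-09 / 1e-06 = 0.0063994365 micron ≈ 0.006399 micron (4 s.f.). Final answer: 0.006399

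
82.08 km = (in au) 5.487e-07. Check: 1 km = 1000 m, so 82.08 km = 82.08 * 1000 = 82080 m. 1 au = 1.4959787e+11 m, so 82080 m = 82080 / 1.4959787e+11 = 5.4867091e-07 au ≈ 5.487e-07 au (4 s.f.).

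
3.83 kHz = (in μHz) 3.83e+09. Check: 1 kHz = 1000 Hz, so 3.83 kHz = 3.83 * 1000 = 3830 Hz. 1 μHz = 1e-06 Hz, so 3830 Hz = 3830 / 1e-06 = 3.83e+09 μHz.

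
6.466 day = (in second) 5.587e+05. Check: 1 day = 86400 s, so 6.466 day = 6.466 * 86400 = 558662.4 s. 558662.4 s = 558662.4 second ≈ 5.587e+05 second (4 s.f.).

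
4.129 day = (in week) 1 day = 86400 s, so 4.129 day = 4.129 * 86400 = 356745.6 s. 1 week = 604800 s, so 356745.6 s = 356745.6 / 604800 = 0.58985714 week ≈ 0.5899 week (4 s.f.). Final answer: 0.5899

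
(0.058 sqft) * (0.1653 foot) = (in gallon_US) 1 sqft = 0.09290304 m^2, so 0.058 sqft = 0.058 * 0.09290304 = 0.0053883763 m^2. 1 foot = 0.3048 m, so 0.1653 foot = 0.1653 * 0.3048 = 0.05038344 m. Combine: 0.0053883763 m^2 * 0.05038344 m = 0.00027148494 m^3. 1 gallon_US = 0.0037854118 m^3, so 0.00027148494 m^3 = 0.00027148494 / 0.0037854118 = 0.071718732 gallon_US ≈ 0.07172 gallon_US (4 s.f.). Final answer: 0.07172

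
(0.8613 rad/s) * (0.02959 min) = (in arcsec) 3.154e+05. Check: 0.8613 rad/s is already in rad/s. 1 min = 60 s, so 0.02959 min = 0.02959 * 60 = 1.7754 s. Combine: 0.8613 rad/s * 1.7754 s = 1.529152 rad. 1 arcsec = 4.8481368e-06 rad, so 1.529152 rad = 1.529152 / 4.8481368e-06 = 315410.25 arcsec ≈ 3.154e+05 arcsec (4 s.f.).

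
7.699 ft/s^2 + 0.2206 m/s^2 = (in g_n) 1 ft/s^2 = 0.3048 m/s^2, so 7.699 ft/s^2 = 7.699 * 0.3048 = 2.3466552 m/s^2. 0.2206 m/s^2 is already in m/s^2. Sum: 2.3466552 + 0.2206 = 2.5672552 m/s^2. 1 g_n = 9.80665 m/s^2, so 2.5672552 m/s^2 = 2.5672552 / 9.80665 = 0.26178718 g_n ≈ 0.2618 g_n (4 s.f.). Final answer: 0.2618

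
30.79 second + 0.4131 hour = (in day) 30.79 second = 30.79 s. 1 hour = 3600 s, so 0.4131 hour = 0.4131 * 3600 = 1487.16 s. Sum: 30.79 + 1487.16 = 1517.95 s. 1 day = 86400 s, so 1517.95 s = 1517.95 / 86400 = 0.017568866 day ≈ 0.01757 day (4 s.f.). Final answer: 0.01757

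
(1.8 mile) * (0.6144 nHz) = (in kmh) 6.407e-06. Check: 1 mile = 1609.344 m, so 1.8 mile = 1.8 * 1609.344 = 2896.8192 m. 1 nHz = 1e-09 Hz, so 0.6144 nHz = 0.6144 * 1e-09 = 6.144e-10 Hz. Combine: 2896.8192 m * 6.144e-10 Hz = 1.7798057e-06 m/s. 1 kmh = 0.27777778 m/s, so 1.7798057e-06 m/s = 1.7798057e-06 / 0.27777778 = 6.4073006e-06 kmh ≈ 6.407e-06 kmh (4 s.f.).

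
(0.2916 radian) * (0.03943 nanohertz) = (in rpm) 1.098e-10. Check: 0.2916 radian = 0.2916 rad. 1 nanohertz = 1e-09 Hz, so 0.03943 nanohertz = 0.03943 * 1e-09 = 3.943e-11 Hz. Combine: 0.2916 rad * 3.943e-11 Hz = 1.1497788e-11 rad/s. 1 rpm = 0.10471976 rad/s, so 1.1497788e-11 rad/s = 1.1497788e-11 / 0.10471976 = 1.0979579e-10 rpm ≈ 1.098e-10 rpm (4 s.f.).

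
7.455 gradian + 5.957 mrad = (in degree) 7.051. Check: 1 gradian = 0.015707963 rad, so 7.455 gradian = 7.455 * 0.015707963 = 0.11710287 rad. 1 mrad = 0.001 rad, so 5.957 mrad = 5.957 * 0.001 = 0.005957 rad. Sum: 0.11710287 + 0.005957 = 0.12305987 rad. 1 degree = 0.017453293 rad, so 0.12305987 rad = 0.12305987 / 0.017453293 = 7.050811 degree ≈ 7.051 degree (4 s.f.).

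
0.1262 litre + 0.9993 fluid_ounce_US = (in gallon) 0.04115. Check: 1 litre = 0.001 m^3, so 0.1262 litre = 0.1262 * 0.001 = 0.0001262 m^3. 1 fluid_ounce_US = 2.957353e-05 m^3, so 0.9993 fluid_ounce_US = 0.9993 * 2.957353e-05 = 2.9552828e-05 m^3. Sum: 0.0001262 + 2.9552828e-05 = 0.00015575283 m^3. 1 gallon = 0.0037854118 m^3, so 0.00015575283 m^3 = 0.00015575283 / 0.0037854118 = 0.041145544 gallon ≈ 0.04115 gallon (4 s.f.).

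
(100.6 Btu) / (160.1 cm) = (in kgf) 1 Btu = 1055.0559 J, so 100.6 Btu = 100.6 * 1055.0559 = 106138.62 J. 1 cm = 0.01 m, so 160.1 cm = 160.1 * 0.01 = 1.601 m. Combine: 106138.62 J / 1.601 m = 66295.202 N. 1 kgf = 9.80665 N, so 66295.202 N = 66295.202 / 9.80665 = 6760.2293 kgf ≈ 6760 kgf (4 s.f.). Final answer: 6760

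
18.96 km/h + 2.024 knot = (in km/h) 1 km/h = 0.27777778 m/s, so 18.96 km/h = 18.96 * 0.27777778 = 5.2666667 m/s. 1 knot = 0.51444444 m/s, so 2.024 knot = 2.024 * 0.51444444 = 1.0412356 m/s. Sum: 5.2666667 + 1.0412356 = 6.3079022 m/s. 1 km/h = 0.27777778 m/s, so 6.3079022 m/s = 6.3079022 / 0.27777778 = 22.708448 km/h ≈ 22.71 km/h (4 s.f.). Final answer: 22.71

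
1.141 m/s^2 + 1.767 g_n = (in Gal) 1847. Check: 1.141 m/s^2 is already in m/s^2. 1 g_n = 9.80665 m/s^2, so 1.767 g_n = 1.767 * 9.80665 = 17.328351 m/s^2. Sum: 1.141 + 17.328351 = 18.469351 m/s^2. 1 Gal = 0.01 m/s^2, so 18.469351 m/s^2 = 18.469351 / 0.01 = 1846.9351 Gal ≈ 1847 Gal (4 s.f.).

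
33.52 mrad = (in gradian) 2.134. Check: 1 mrad = 0.001 rad, so 33.52 mrad = 33.52 * 0.001 = 0.03352 rad. 1 gradian = 0.015707963 rad, so 0.03352 rad = 0.03352 / 0.015707963 = 2.1339495 gradian ≈ 2.134 gradian (4 s.f.).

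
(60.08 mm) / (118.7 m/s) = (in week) 1 mm = 0.001 m, so 60.08 mm = 60.08 * 0.001 = 0.06008 m. 118.7 m/s is already in m/s. Combine: 0.06008 m / 118.7 m/s = 0.00050614996 s. 1 week = 604800 s, so 0.00050614996 s = 0.00050614996 / 604800 = 8.3688816e-10 week ≈ 8.369e-10 week (4 s.f.). Final answer: 8.369e-10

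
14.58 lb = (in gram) 6613. Check: 1 lb = 0.45359237 kg, so 14.58 lb = 14.58 * 0.45359237 = 6.6133768 kg. 1 gram = 0.001 kg, so 6.6133768 kg = 6.6133768 / 0.001 = 6613.3768 gram ≈ 6613 gram (4 s.f.).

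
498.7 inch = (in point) 3.591e+04. Check: 1 inch = 0.0254 m, so 498.7 inch = 498.7 * 0.0254 = 12.66698 m. 1 point = 0.00035277778 m, so 12.66698 m = 12.66698 / 0.00035277778 = 35906.4 point ≈ 3.591e+04 point (4 s.f.).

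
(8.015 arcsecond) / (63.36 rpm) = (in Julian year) 1 arcsecond = 4.8481368e-06 rad, so 8.015 arcsecond = 8.015 * 4.8481368e-06 = 3.8857817e-05 rad. 1 rpm = 0.10471976 rad/s, so 63.36 rpm = 63.36 * 0.10471976 = 6.6350437 rad/s. Combine: 3.8857817e-05 rad / 6.6350437 rad/s = 5.8564523e-06 s. 1 Julian year = 31557600 s, so 5.8564523e-06 s = 5.8564523e-06 / 31557600 = 1.8557977e-13 Julian year ≈ 1.856e-13 Julian year (4 s.f.). Final answer: 1.856e-13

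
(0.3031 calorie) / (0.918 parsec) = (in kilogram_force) 4.565e-18. Check: 1 calorie = 4.184 J, so 0.3031 calorie = 0.3031 * 4.184 = 1.2681704 J. 1 parsec = 3.0856776e+16 m, so 0.918 parsec = 0.918 * 3.0856776e+16 = 2.832652e+16 m. Combine: 1.2681704 J / 2.832652e+16 m = 4.4769721e-17 N. 1 kilogram_force = 9.80665 N, so 4.4769721e-17 N = 4.4769721e-17 / 9.80665 = 4.565241e-18 kilogram_force ≈ 4.565e-18 kilogram_force (4 s.f.).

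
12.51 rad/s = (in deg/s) 716.8. Check: 1 deg/s = 0.017453293 rad/s, so 12.51 rad/s = 12.51 / 0.017453293 = 716.7702 deg/s ≈ 716.8 deg/s (4 s.f.).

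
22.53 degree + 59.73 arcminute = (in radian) 1 degree = 0.017453293 rad, so 22.53 degree = 22.53 * 0.017453293 = 0.39322268 rad. 1 arcminute = 0.00029088821 rad, so 59.73 arcminute = 59.73 * 0.00029088821 = 0.017374753 rad. Sum: 0.39322268 + 0.017374753 = 0.41059743 rad. 0.41059743 rad = 0.41059743 radian ≈ 0.4106 radian (4 s.f.). Final answer: 0.4106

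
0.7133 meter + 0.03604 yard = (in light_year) 0.7133 meter = 0.7133 m. 1 yard = 0.9144 m, so 0.03604 yard = 0.03604 * 0.9144 = 0.032954976 m. Sum: 0.7133 + 0.032954976 = 0.74625498 m. 1 light_year = 9.4607305e+15 m, so 0.74625498 m = 0.74625498 / 9.4607305e+15 = 7.8879213e-17 light_year ≈ 7.888e-17 light_year (4 s.f.). Final answer: 7.888e-17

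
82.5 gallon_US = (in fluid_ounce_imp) 1 gallon_US = 0.0037854118 m^3, so 82.5 gallon_US = 82.5 * 0.0037854118 = 0.31229647 m^3. 1 fluid_ounce_imp = 2.8413063e-05 m^3, so 0.31229647 m^3 = 0.31229647 / 2.8413063e-05 = 10991.299 fluid_ounce_imp ≈ 1.099e+04 fluid_ounce_imp (4 s.f.). Final answer: 1.099e+04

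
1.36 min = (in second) 81.6. Check: 1 min = 60 s, so 1.36 min = 1.36 * 60 = 81.6 s. 81.6 s = 81.6 second.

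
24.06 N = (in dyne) 2.406e+06. Check: 1 dyne = 1e-05 N, so 24.06 N = 24.06 / 1e-05 = 2406000 dyne ≈ 2.406e+06 dyne (4 s.f.).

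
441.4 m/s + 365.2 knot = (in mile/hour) 1408. Check: 441.4 m/s is already in m/s. 1 knot = 0.51444444 m/s, so 365.2 knot = 365.2 * 0.51444444 = 187.87511 m/s. Sum: 441.4 + 187.87511 = 629.27511 m/s. 1 mile/hour = 0.44704 m/s, so 629.27511 m/s = 629.27511 / 0.44704 = 1407.6483 mile/hour ≈ 1408 mile/hour (4 s.f.).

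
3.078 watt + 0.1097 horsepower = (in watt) 84.88. Check: 3.078 watt = 3.078 W. 1 horsepower = 745.69987 W, so 0.1097 horsepower = 0.1097 * 745.69987 = 81.803276 W. Sum: 3.078 + 81.803276 = 84.881276 W. 84.881276 W = 84.881276 watt ≈ 84.88 watt (4 s.f.).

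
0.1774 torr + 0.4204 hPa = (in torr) 1 torr = 133.32237 Pa, so 0.1774 torr = 0.1774 * 133.32237 = 23.651388 Pa. 1 hPa = 100 Pa, so 0.4204 hPa = 0.4204 * 100 = 42.04 Pa. Sum: 23.651388 + 42.04 = 65.691388 Pa. 1 torr = 133.32237 Pa, so 65.691388 Pa = 65.691388 / 133.32237 = 0.49272593 torr ≈ 0.4927 torr (4 s.f.). Final answer: 0.4927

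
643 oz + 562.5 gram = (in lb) 41.43. Check: 1 oz = 0.028349523 kg, so 643 oz = 643 * 0.028349523 = 18.228743 kg. 1 gram = 0.001 kg, so 562.5 gram = 562.5 * 0.001 = 0.5625 kg. Sum: 18.228743 + 0.5625 = 18.791243 kg. 1 lb = 0.45359237 kg, so 18.791243 kg = 18.791243 / 0.45359237 = 41.4276 lb ≈ 41.43 lb (4 s.f.).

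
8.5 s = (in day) 9.838e-05. Check: 1 day = 86400 s, so 8.5 s = 8.5 / 86400 = 9.837963e-05 day ≈ 9.838e-05 day (4 s.f.).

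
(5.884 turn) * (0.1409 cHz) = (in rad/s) 1 turn = 6.2831853 rad, so 5.884 turn = 5.884 * 6.2831853 = 36.970262 rad. 1 cHz = 0.01 Hz, so 0.1409 cHz = 0.1409 * 0.01 = 0.001409 Hz. Combine: 36.970262 rad * 0.001409 Hz = 0.0520911 rad/s. Result: 0.0520911 rad/s ≈ 0.05209 rad/s (4 s.f.). Final answer: 0.05209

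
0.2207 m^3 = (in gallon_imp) 1 gallon_imp = 0.00454609 m^3, so 0.2207 m^3 = 0.2207 / 0.00454609 = 48.547213 gallon_imp ≈ 48.55 gallon_imp (4 s.f.). Final answer: 48.55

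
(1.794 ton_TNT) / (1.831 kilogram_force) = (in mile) 2.598e+05. Check: 1 ton_TNT = 4.184e+09 J, so 1.794 ton_TNT = 1.794 * 4.184e+09 = 7.506096e+09 J. 1 kilogram_force = 9.80665 N, so 1.831 kilogram_force = 1.831 * 9.80665 = 17.955976 N. Combine: 7.506096e+09 J / 17.955976 N = 4.1802773e+08 m. 1 mile = 1609.344 m, so 4.1802773e+08 m = 4.1802773e+08 / 1609.344 = 259750.39 mile ≈ 2.598e+05 mile (4 s.f.).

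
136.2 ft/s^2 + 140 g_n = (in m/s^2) 1414. Check: 1 ft/s^2 = 0.3048 m/s^2, so 136.2 ft/s^2 = 136.2 * 0.3048 = 41.51376 m/s^2. 1 g_n = 9.80665 m/s^2, so 140 g_n = 140 * 9.80665 = 1372.931 m/s^2. Sum: 41.51376 + 1372.931 = 1414.4448 m/s^2. Result: 1414.4448 m/s^2 ≈ 1414 m/s^2 (4 s.f.).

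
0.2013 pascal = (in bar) 2.013e-06. Check: 0.2013 pascal = 0.2013 Pa. 1 bar = 100000 Pa, so 0.2013 Pa = 0.2013 / 100000 = 2.013e-06 bar.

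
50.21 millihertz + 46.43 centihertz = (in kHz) 1 millihertz = 0.001 Hz, so 50.21 millihertz = 50.21 * 0.001 = 0.05021 Hz. 1 centihertz = 0.01 Hz, so 46.43 centihertz = 46.43 * 0.01 = 0.4643 Hz. Sum: 0.05021 + 0.4643 = 0.51451 Hz. 1 kHz = 1000 Hz, so 0.51451 Hz = 0.51451 / 1000 = 0.00051451 kHz ≈ 0.0005145 kHz (4 s.f.). Final answer: 0.0005145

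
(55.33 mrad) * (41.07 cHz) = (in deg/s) 1 mrad = 0.001 rad, so 55.33 mrad = 55.33 * 0.001 = 0.05533 rad. 1 cHz = 0.01 Hz, so 41.07 cHz = 41.07 * 0.01 = 0.4107 Hz. Combine: 0.05533 rad * 0.4107 Hz = 0.022724031 rad/s. 1 deg/s = 0.017453293 rad/s, so 0.022724031 rad/s = 0.022724031 / 0.017453293 = 1.3019911 deg/s ≈ 1.302 deg/s (4 s.f.). Final answer: 1.302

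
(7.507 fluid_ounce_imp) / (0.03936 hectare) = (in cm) 5.419e-05. Check: 1 fluid_ounce_imp = 2.8413063e-05 m^3, so 7.507 fluid_ounce_imp = 7.507 * 2.8413063e-05 = 0.00021329686 m^3. 1 hectare = 10000 m^2, so 0.03936 hectare = 0.03936 * 10000 = 393.6 m^2. Combine: 0.00021329686 m^3 / 393.6 m^2 = 5.4191275e-07 m. 1 cm = 0.01 m, so 5.4191275e-07 m = 5.4191275e-07 / 0.01 = 5.4191275e-05 cm ≈ 5.419e-05 cm (4 s.f.).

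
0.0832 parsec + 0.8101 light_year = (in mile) 6.358e+12. Check: 1 parsec = 3.0856776e+16 m, so 0.0832 parsec = 0.0832 * 3.0856776e+16 = 2.5672837e+15 m. 1 light_year = 9.4607305e+15 m, so 0.8101 light_year = 0.8101 * 9.4607305e+15 = 7.6641378e+15 m. Sum: 2.5672837e+15 + 7.6641378e+15 = 1.0231422e+16 m. 1 mile = 1609.344 m, so 1.0231422e+16 m = 1.0231422e+16 / 1609.344 = 6.3575106e+12 mile ≈ 6.358e+12 mile (4 s.f.).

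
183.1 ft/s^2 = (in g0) 1 ft/s^2 = 0.3048 m/s^2, so 183.1 ft/s^2 = 183.1 * 0.3048 = 55.80888 m/s^2. 1 g0 = 9.80665 m/s^2, so 55.80888 m/s^2 = 55.80888 / 9.80665 = 5.690922 g0 ≈ 5.691 g0 (4 s.f.). Final answer: 5.691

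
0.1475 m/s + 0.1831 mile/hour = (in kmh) 0.1475 m/s is already in m/s. 1 mile/hour = 0.44704 m/s, so 0.1831 mile/hour = 0.1831 * 0.44704 = 0.081853024 m/s. Sum: 0.1475 + 0.081853024 = 0.22935302 m/s. 1 kmh = 0.27777778 m/s, so 0.22935302 m/s = 0.22935302 / 0.27777778 = 0.82567089 kmh ≈ 0.8257 kmh (4 s.f.). Final answer: 0.8257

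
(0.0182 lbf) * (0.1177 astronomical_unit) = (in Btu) 1 lbf = 4.4482216 N, so 0.0182 lbf = 0.0182 * 4.4482216 = 0.080957633 N. 1 astronomical_unit = 1.4959787e+11 m, so 0.1177 astronomical_unit = 0.1177 * 1.4959787e+11 = 1.7607669e+10 m. Combine: 0.080957633 N * 1.7607669e+10 m = 1.4254752e+09 J. 1 Btu = 1055.0559 J, so 1.4254752e+09 J = 1.4254752e+09 / 1055.0559 = 1351089.8 Btu ≈ 1.351e+06 Btu (4 s.f.). Final answer: 1.351e+06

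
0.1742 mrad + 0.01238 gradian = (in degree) 1 mrad = 0.001 rad, so 0.1742 mrad = 0.1742 * 0.001 = 0.0001742 rad. 1 gradian = 0.015707963 rad, so 0.01238 gradian = 0.01238 * 0.015707963 = 0.00019446459 rad. Sum: 0.0001742 + 0.00019446459 = 0.00036866459 rad. 1 degree = 0.017453293 rad, so 0.00036866459 rad = 0.00036866459 / 0.017453293 = 0.021122925 degree ≈ 0.02112 degree (4 s.f.). Final answer: 0.02112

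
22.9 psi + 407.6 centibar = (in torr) 4242. Check: 1 psi = 6894.7573 Pa, so 22.9 psi = 22.9 * 6894.7573 = 157889.94 Pa. 1 centibar = 1000 Pa, so 407.6 centibar = 407.6 * 1000 = 407600 Pa. Sum: 157889.94 + 407600 = 565489.94 Pa. 1 torr = 133.32237 Pa, so 565489.94 Pa = 565489.94 / 133.32237 = 4241.5234 torr ≈ 4242 torr (4 s.f.).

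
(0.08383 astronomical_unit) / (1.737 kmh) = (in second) 1 astronomical_unit = 1.4959787e+11 m, so 0.08383 astronomical_unit = 0.08383 * 1.4959787e+11 = 1.254079e+10 m. 1 kmh = 0.27777778 m/s, so 1.737 kmh = 1.737 * 0.27777778 = 0.4825 m/s. Combine: 1.254079e+10 m / 0.4825 m/s = 2.5991274e+10 s. 2.5991274e+10 s = 2.5991274e+10 second ≈ 2.599e+10 second (4 s.f.). Final answer: 2.599e+10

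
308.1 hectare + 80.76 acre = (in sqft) 3.668e+07. Check: 1 hectare = 10000 m^2, so 308.1 hectare = 308.1 * 10000 = 3081000 m^2. 1 acre = 4046.8564 m^2, so 80.76 acre = 80.76 * 4046.8564 = 326824.12 m^2. Sum: 3081000 + 326824.12 = 3407824.1 m^2. 1 sqft = 0.09290304 m^2, so 3407824.1 m^2 = 3407824.1 / 0.09290304 = 36681514 sqft ≈ 3.668e+07 sqft (4 s.f.).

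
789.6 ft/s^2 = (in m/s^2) 1 ft/s^2 = 0.3048 m/s^2, so 789.6 ft/s^2 = 789.6 * 0.3048 = 240.67008 m/s^2. Result: 240.67008 m/s^2 ≈ 240.7 m/s^2 (4 s.f.). Final answer: 240.7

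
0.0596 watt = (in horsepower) 7.992e-05. Check: 0.0596 watt = 0.0596 W. 1 horsepower = 745.69987 W, so 0.0596 W = 0.0596 / 745.69987 = 7.9924917e-05 horsepower ≈ 7.992e-05 horsepower (4 s.f.).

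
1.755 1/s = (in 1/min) 1.755 1/s = 1.755 Hz. 1 1/min = 0.016666667 Hz, so 1.755 Hz = 1.755 / 0.016666667 = 105.3 1/min. Final answer: 105.3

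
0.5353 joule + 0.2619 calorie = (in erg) 1.631e+07. Check: 0.5353 joule = 0.5353 J. 1 calorie = 4.184 J, so 0.2619 calorie = 0.2619 * 4.184 = 1.0957896 J. Sum: 0.5353 + 1.0957896 = 1.6310896 J. 1 erg = 1e-07 J, so 1.6310896 J = 1.6310896 / 1e-07 = 16310896 erg ≈ 1.631e+07 erg (4 s.f.).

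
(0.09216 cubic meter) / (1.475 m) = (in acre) 1.544e-05. Check: 0.09216 cubic meter = 0.09216 m^3. 1.475 m is already in m. Combine: 0.09216 m^3 / 1.475 m = 0.062481356 m^2. 1 acre = 4046.8564 m^2, so 0.062481356 m^2 = 0.062481356 / 4046.8564 = 1.5439479e-05 acre ≈ 1.544e-05 acre (4 s.f.).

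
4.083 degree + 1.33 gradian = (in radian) 1 degree = 0.017453293 rad, so 4.083 degree = 4.083 * 0.017453293 = 0.071261793 rad. 1 gradian = 0.015707963 rad, so 1.33 gradian = 1.33 * 0.015707963 = 0.020891591 rad. Sum: 0.071261793 + 0.020891591 = 0.092153385 rad. 0.092153385 rad = 0.092153385 radian ≈ 0.09215 radian (4 s.f.). Final answer: 0.09215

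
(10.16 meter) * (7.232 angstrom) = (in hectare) 7.348e-13. Check: 10.16 meter = 10.16 m. 1 angstrom = 1e-10 m, so 7.232 angstrom = 7.232 * 1e-10 = 7.232e-10 m. Combine: 10.16 m * 7.232e-10 m = 7.347712e-09 m^2. 1 hectare = 10000 m^2, so 7.347712e-09 m^2 = 7.347712e-09 / 10000 = 7.347712e-13 hectare ≈ 7.348e-13 hectare (4 s.f.).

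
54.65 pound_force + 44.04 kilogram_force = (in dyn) 1 pound_force = 4.4482216 N, so 54.65 pound_force = 54.65 * 4.4482216 = 243.09531 N. 1 kilogram_force = 9.80665 N, so 44.04 kilogram_force = 44.04 * 9.80665 = 431.88487 N. Sum: 243.09531 + 431.88487 = 674.98018 N. 1 dyn = 1e-05 N, so 674.98018 N = 674.98018 / 1e-05 = 67498018 dyn ≈ 6.75e+07 dyn (4 s.f.). Final answer: 6.75e+07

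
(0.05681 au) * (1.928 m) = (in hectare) 1.639e+06. Check: 1 au = 1.4959787e+11 m, so 0.05681 au = 0.05681 * 1.4959787e+11 = 8.498655e+09 m. 1.928 m is already in m. Combine: 8.498655e+09 m * 1.928 m = 1.6385407e+10 m^2. 1 hectare = 10000 m^2, so 1.6385407e+10 m^2 = 1.6385407e+10 / 10000 = 1638540.7 hectare ≈ 1.639e+06 hectare (4 s.f.).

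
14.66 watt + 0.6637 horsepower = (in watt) 14.66 watt = 14.66 W. 1 horsepower = 745.69987 W, so 0.6637 horsepower = 0.6637 * 745.69987 = 494.921 W. Sum: 14.66 + 494.921 = 509.581 W. 509.581 W = 509.581 watt ≈ 509.6 watt (4 s.f.). Final answer: 509.6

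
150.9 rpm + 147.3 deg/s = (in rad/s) 18.37. Check: 1 rpm = 0.10471976 rad/s, so 150.9 rpm = 150.9 * 0.10471976 = 15.802211 rad/s. 1 deg/s = 0.017453293 rad/s, so 147.3 deg/s = 147.3 * 0.017453293 = 2.57087 rad/s. Sum: 15.802211 + 2.57087 = 18.373081 rad/s. Result: 18.373081 rad/s ≈ 18.37 rad/s (4 s.f.).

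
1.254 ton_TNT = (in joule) 1 ton_TNT = 4.184e+09 J, so 1.254 ton_TNT = 1.254 * 4.184e+09 = 5.246736e+09 J. 5.246736e+09 J = 5.246736e+09 joule ≈ 5.247e+09 joule (4 s.f.). Final answer: 5.247e+09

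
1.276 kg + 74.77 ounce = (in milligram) 1.276 kg is already in kg. 1 ounce = 0.028349523 kg, so 74.77 ounce = 74.77 * 0.028349523 = 2.1196938 kg. Sum: 1.276 + 2.1196938 = 3.3956938 kg. 1 milligram = 1e-06 kg, so 3.3956938 kg = 3.3956938 / 1e-06 = 3395693.8 milligram ≈ 3.396e+06 milligram (4 s.f.). Final answer: 3.396e+06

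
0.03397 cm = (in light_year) 3.591e-20. Check: 1 cm = 0.01 m, so 0.03397 cm = 0.03397 * 0.01 = 0.0003397 m. 1 light_year = 9.4607305e+15 m, so 0.0003397 m = 0.0003397 / 9.4607305e+15 = 3.5906318e-20 light_year ≈ 3.591e-20 light_year (4 s.f.).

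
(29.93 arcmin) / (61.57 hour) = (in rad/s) 3.928e-08. Check: 1 arcmin = 0.00029088821 rad, so 29.93 arcmin = 29.93 * 0.00029088821 = 0.0087062841 rad. 1 hour = 3600 s, so 61.57 hour = 61.57 * 3600 = 221652 s. Combine: 0.0087062841 rad / 221652 s = 3.9279068e-08 rad/s. Result: 3.9279068e-08 rad/s ≈ 3.928e-08 rad/s (4 s.f.).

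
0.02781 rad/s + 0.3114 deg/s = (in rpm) 0.02781 rad/s is already in rad/s. 1 deg/s = 0.017453293 rad/s, so 0.3114 deg/s = 0.3114 * 0.017453293 = 0.0054349553 rad/s. Sum: 0.02781 + 0.0054349553 = 0.033244955 rad/s. 1 rpm = 0.10471976 rad/s, so 0.033244955 rad/s = 0.033244955 / 0.10471976 = 0.31746594 rpm ≈ 0.3175 rpm (4 s.f.). Final answer: 0.3175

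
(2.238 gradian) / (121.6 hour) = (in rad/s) 8.031e-08. Check: 1 gradian = 0.015707963 rad, so 2.238 gradian = 2.238 * 0.015707963 = 0.035154422 rad. 1 hour = 3600 s, so 121.6 hour = 121.6 * 3600 = 437760 s. Combine: 0.035154422 rad / 437760 s = 8.030524e-08 rad/s. Result: 8.030524e-08 rad/s ≈ 8.031e-08 rad/s (4 s.f.).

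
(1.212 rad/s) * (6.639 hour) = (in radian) 1.212 rad/s is already in rad/s. 1 hour = 3600 s, so 6.639 hour = 6.639 * 3600 = 23900.4 s. Combine: 1.212 rad/s * 23900.4 s = 28967.285 rad. 28967.285 rad = 28967.285 radian ≈ 2.897e+04 radian (4 s.f.). Final answer: 2.897e+04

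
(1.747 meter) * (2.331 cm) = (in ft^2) 1.747 meter = 1.747 m. 1 cm = 0.01 m, so 2.331 cm = 2.331 * 0.01 = 0.02331 m. Combine: 1.747 m * 0.02331 m = 0.04072257 m^2. 1 ft^2 = 0.09290304 m^2, so 0.04072257 m^2 = 0.04072257 / 0.09290304 = 0.4383341 ft^2 ≈ 0.4383 ft^2 (4 s.f.). Final answer: 0.4383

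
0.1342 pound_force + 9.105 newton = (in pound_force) 2.181. Check: 1 pound_force = 4.4482216 N, so 0.1342 pound_force = 0.1342 * 4.4482216 = 0.59695134 N. 9.105 newton = 9.105 N. Sum: 0.59695134 + 9.105 = 9.7019513 N. 1 pound_force = 4.4482216 N, so 9.7019513 N = 9.7019513 / 4.4482216 = 2.1810854 pound_force ≈ 2.181 pound_force (4 s.f.).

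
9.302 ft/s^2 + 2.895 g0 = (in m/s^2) 31.23. Check: 1 ft/s^2 = 0.3048 m/s^2, so 9.302 ft/s^2 = 9.302 * 0.3048 = 2.8352496 m/s^2. 1 g0 = 9.80665 m/s^2, so 2.895 g0 = 2.895 * 9.80665 = 28.390252 m/s^2. Sum: 2.8352496 + 28.390252 = 31.225501 m/s^2. Result: 31.225501 m/s^2 ≈ 31.23 m/s^2 (4 s.f.).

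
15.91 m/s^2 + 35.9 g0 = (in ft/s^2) 1207. Check: 15.91 m/s^2 is already in m/s^2. 1 g0 = 9.80665 m/s^2, so 35.9 g0 = 35.9 * 9.80665 = 352.05873 m/s^2. Sum: 15.91 + 352.05873 = 367.96873 m/s^2. 1 ft/s^2 = 0.3048 m/s^2, so 367.96873 m/s^2 = 367.96873 / 0.3048 = 1207.2465 ft/s^2 ≈ 1207 ft/s^2 (4 s.f.).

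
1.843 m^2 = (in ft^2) 19.84. Check: 1 ft^2 = 0.09290304 m^2, so 1.843 m^2 = 1.843 / 0.09290304 = 19.837887 ft^2 ≈ 19.84 ft^2 (4 s.f.).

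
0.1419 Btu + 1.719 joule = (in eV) 1 Btu = 1055.0559 J, so 0.1419 Btu = 0.1419 * 1055.0559 = 149.71243 J. 1.719 joule = 1.719 J. Sum: 149.71243 + 1.719 = 151.43143 J. 1 eV = 1.6021766e-19 J, so 151.43143 J = 151.43143 / 1.6021766e-19 = 9.4516062e+20 eV ≈ 9.452e+20 eV (4 s.f.). Final answer: 9.452e+20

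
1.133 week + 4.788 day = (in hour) 305.3. Check: 1 week = 604800 s, so 1.133 week = 1.133 * 604800 = 685238.4 s. 1 day = 86400 s, so 4.788 day = 4.788 * 86400 = 413683.2 s. Sum: 685238.4 + 413683.2 = 1098921.6 s. 1 hour = 3600 s, so 1098921.6 s = 1098921.6 / 3600 = 305.256 hour ≈ 305.3 hour (4 s.f.).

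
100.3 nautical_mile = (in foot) 1 nautical_mile = 1852 m, so 100.3 nautical_mile = 100.3 * 1852 = 185755.6 m. 1 foot = 0.3048 m, so 185755.6 m = 185755.6 / 0.3048 = 609434.38 foot ≈ 6.094e+05 foot (4 s.f.). Final answer: 6.094e+05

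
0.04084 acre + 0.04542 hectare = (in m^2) 619.5. Check: 1 acre = 4046.8564 m^2, so 0.04084 acre = 0.04084 * 4046.8564 = 165.27362 m^2. 1 hectare = 10000 m^2, so 0.04542 hectare = 0.04542 * 10000 = 454.2 m^2. Sum: 165.27362 + 454.2 = 619.47362 m^2. Result: 619.47362 m^2 ≈ 619.5 m^2 (4 s.f.).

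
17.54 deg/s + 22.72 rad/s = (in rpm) 1 deg/s = 0.017453293 rad/s, so 17.54 deg/s = 17.54 * 0.017453293 = 0.30613075 rad/s. 22.72 rad/s is already in rad/s. Sum: 0.30613075 + 22.72 = 23.026131 rad/s. 1 rpm = 0.10471976 rad/s, so 23.026131 rad/s = 23.026131 / 0.10471976 = 219.88335 rpm ≈ 219.9 rpm (4 s.f.). Final answer: 219.9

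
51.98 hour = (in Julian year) 0.00593. Check: 1 hour = 3600 s, so 51.98 hour = 51.98 * 3600 = 187128 s. 1 Julian year = 31557600 s, so 187128 s = 187128 / 31557600 = 0.0059297285 Julian year ≈ 0.00593 Julian year (4 s.f.).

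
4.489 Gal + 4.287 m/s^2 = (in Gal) 433.2. Check: 1 Gal = 0.01 m/s^2, so 4.489 Gal = 4.489 * 0.01 = 0.04489 m/s^2. 4.287 m/s^2 is already in m/s^2. Sum: 0.04489 + 4.287 = 4.33189 m/s^2. 1 Gal = 0.01 m/s^2, so 4.33189 m/s^2 = 4.33189 / 0.01 = 433.189 Gal ≈ 433.2 Gal (4 s.f.).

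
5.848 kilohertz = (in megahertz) 0.005848. Check: 1 kilohertz = 1000 Hz, so 5.848 kilohertz = 5.848 * 1000 = 5848 Hz. 1 megahertz = 1000000 Hz, so 5848 Hz = 5848 / 1000000 = 0.005848 megahertz.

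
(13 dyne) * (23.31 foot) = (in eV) 5.765e+15. Check: 1 dyne = 1e-05 N, so 13 dyne = 13 * 1e-05 = 0.00013 N. 1 foot = 0.3048 m, so 23.31 foot = 23.31 * 0.3048 = 7.104888 m. Combine: 0.00013 N * 7.104888 m = 0.00092363544 J. 1 eV = 1.6021766e-19 J, so 0.00092363544 J = 0.00092363544 / 1.6021766e-19 = 5.764879e+15 eV ≈ 5.765e+15 eV (4 s.f.).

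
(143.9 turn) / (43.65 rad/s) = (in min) 0.3452. Check: 1 turn = 6.2831853 rad, so 143.9 turn = 143.9 * 6.2831853 = 904.15037 rad. 43.65 rad/s is already in rad/s. Combine: 904.15037 rad / 43.65 rad/s = 20.71364 s. 1 min = 60 s, so 20.71364 s = 20.71364 / 60 = 0.34522733 min ≈ 0.3452 min (4 s.f.).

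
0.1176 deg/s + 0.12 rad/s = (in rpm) 1 deg/s = 0.017453293 rad/s, so 0.1176 deg/s = 0.1176 * 0.017453293 = 0.0020525072 rad/s. 0.12 rad/s is already in rad/s. Sum: 0.0020525072 + 0.12 = 0.12205251 rad/s. 1 rpm = 0.10471976 rad/s, so 0.12205251 rad/s = 0.12205251 / 0.10471976 = 1.1655156 rpm ≈ 1.166 rpm (4 s.f.). Final answer: 1.166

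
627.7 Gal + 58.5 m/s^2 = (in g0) 6.605. Check: 1 Gal = 0.01 m/s^2, so 627.7 Gal = 627.7 * 0.01 = 6.277 m/s^2. 58.5 m/s^2 is already in m/s^2. Sum: 6.277 + 58.5 = 64.777 m/s^2. 1 g0 = 9.80665 m/s^2, so 64.777 m/s^2 = 64.777 / 9.80665 = 6.6054157 g0 ≈ 6.605 g0 (4 s.f.).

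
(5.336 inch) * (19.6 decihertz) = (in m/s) 0.2656. Check: 1 inch = 0.0254 m, so 5.336 inch = 5.336 * 0.0254 = 0.1355344 m. 1 decihertz = 0.1 Hz, so 19.6 decihertz = 19.6 * 0.1 = 1.96 Hz. Combine: 0.1355344 m * 1.96 Hz = 0.26564742 m/s. Result: 0.26564742 m/s ≈ 0.2656 m/s (4 s.f.).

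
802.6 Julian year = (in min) 4.221e+08. Check: 1 Julian year = 31557600 s, so 802.6 Julian year = 802.6 * 31557600 = 2.532813e+10 s. 1 min = 60 s, so 2.532813e+10 s = 2.532813e+10 / 60 = 4.221355e+08 min ≈ 4.221e+08 min (4 s.f.).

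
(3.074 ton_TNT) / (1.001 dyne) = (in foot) 1 ton_TNT = 4.184e+09 J, so 3.074 ton_TNT = 3.074 * 4.184e+09 = 1.2861616e+10 J. 1 dyne = 1e-05 N, so 1.001 dyne = 1.001 * 1e-05 = 1.001e-05 N. Combine: 1.2861616e+10 J / 1.001e-05 N = 1.2848767e+15 m. 1 foot = 0.3048 m, so 1.2848767e+15 m = 1.2848767e+15 / 0.3048 = 4.2154748e+15 foot ≈ 4.215e+15 foot (4 s.f.). Final answer: 4.215e+15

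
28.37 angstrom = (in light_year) 1 angstrom = 1e-10 m, so 28.37 angstrom = 28.37 * 1e-10 = 2.837e-09 m. 1 light_year = 9.4607305e+15 m, so 2.837e-09 m = 2.837e-09 / 9.4607305e+15 = 2.9987114e-25 light_year ≈ 2.999e-25 light_year (4 s.f.). Final answer: 2.999e-25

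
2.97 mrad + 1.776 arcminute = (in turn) 0.0005549. Check: 1 mrad = 0.001 rad, so 2.97 mrad = 2.97 * 0.001 = 0.00297 rad. 1 arcminute = 0.00029088821 rad, so 1.776 arcminute = 1.776 * 0.00029088821 = 0.00051661746 rad. Sum: 0.00297 + 0.00051661746 = 0.0034866175 rad. 1 turn = 6.2831853 rad, so 0.0034866175 rad = 0.0034866175 / 6.2831853 = 0.0005549124 turn ≈ 0.0005549 turn (4 s.f.).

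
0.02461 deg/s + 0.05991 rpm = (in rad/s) 0.006703. Check: 1 deg/s = 0.017453293 rad/s, so 0.02461 deg/s = 0.02461 * 0.017453293 = 0.00042952553 rad/s. 1 rpm = 0.10471976 rad/s, so 0.05991 rpm = 0.05991 * 0.10471976 = 0.0062737605 rad/s. Sum: 0.00042952553 + 0.0062737605 = 0.0067032861 rad/s. Result: 0.0067032861 rad/s ≈ 0.006703 rad/s (4 s.f.).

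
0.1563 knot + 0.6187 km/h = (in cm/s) 25.23. Check: 1 knot = 0.51444444 m/s, so 0.1563 knot = 0.1563 * 0.51444444 = 0.080407667 m/s. 1 km/h = 0.27777778 m/s, so 0.6187 km/h = 0.6187 * 0.27777778 = 0.17186111 m/s. Sum: 0.080407667 + 0.17186111 = 0.25226878 m/s. 1 cm/s = 0.01 m/s, so 0.25226878 m/s = 0.25226878 / 0.01 = 25.226878 cm/s ≈ 25.23 cm/s (4 s.f.).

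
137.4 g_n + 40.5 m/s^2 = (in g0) 141.5. Check: 1 g_n = 9.80665 m/s^2, so 137.4 g_n = 137.4 * 9.80665 = 1347.4337 m/s^2. 40.5 m/s^2 is already in m/s^2. Sum: 1347.4337 + 40.5 = 1387.9337 m/s^2. 1 g0 = 9.80665 m/s^2, so 1387.9337 m/s^2 = 1387.9337 / 9.80665 = 141.52985 g0 ≈ 141.5 g0 (4 s.f.).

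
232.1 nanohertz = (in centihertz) 2.321e-05. Check: 1 nanohertz = 1e-09 Hz, so 232.1 nanohertz = 232.1 * 1e-09 = 2.321e-07 Hz. 1 centihertz = 0.01 Hz, so 2.321e-07 Hz = 2.321e-07 / 0.01 = 2.321e-05 centihertz.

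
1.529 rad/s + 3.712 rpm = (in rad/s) 1.529 rad/s is already in rad/s. 1 rpm = 0.10471976 rad/s, so 3.712 rpm = 3.712 * 0.10471976 = 0.38871973 rad/s. Sum: 1.529 + 0.38871973 = 1.9177197 rad/s. Result: 1.9177197 rad/s ≈ 1.918 rad/s (4 s.f.). Final answer: 1.918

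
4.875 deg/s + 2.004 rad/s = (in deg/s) 1 deg/s = 0.017453293 rad/s, so 4.875 deg/s = 4.875 * 0.017453293 = 0.085084801 rad/s. 2.004 rad/s is already in rad/s. Sum: 0.085084801 + 2.004 = 2.0890848 rad/s. 1 deg/s = 0.017453293 rad/s, so 2.0890848 rad/s = 2.0890848 / 0.017453293 = 119.69574 deg/s ≈ 119.7 deg/s (4 s.f.). Final answer: 119.7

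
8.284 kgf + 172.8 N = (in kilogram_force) 25.9. Check: 1 kgf = 9.80665 N, so 8.284 kgf = 8.284 * 9.80665 = 81.238289 N. 172.8 N is already in N. Sum: 81.238289 + 172.8 = 254.03829 N. 1 kilogram_force = 9.80665 N, so 254.03829 N = 254.03829 / 9.80665 = 25.904696 kilogram_force ≈ 25.9 kilogram_force (4 s.f.).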